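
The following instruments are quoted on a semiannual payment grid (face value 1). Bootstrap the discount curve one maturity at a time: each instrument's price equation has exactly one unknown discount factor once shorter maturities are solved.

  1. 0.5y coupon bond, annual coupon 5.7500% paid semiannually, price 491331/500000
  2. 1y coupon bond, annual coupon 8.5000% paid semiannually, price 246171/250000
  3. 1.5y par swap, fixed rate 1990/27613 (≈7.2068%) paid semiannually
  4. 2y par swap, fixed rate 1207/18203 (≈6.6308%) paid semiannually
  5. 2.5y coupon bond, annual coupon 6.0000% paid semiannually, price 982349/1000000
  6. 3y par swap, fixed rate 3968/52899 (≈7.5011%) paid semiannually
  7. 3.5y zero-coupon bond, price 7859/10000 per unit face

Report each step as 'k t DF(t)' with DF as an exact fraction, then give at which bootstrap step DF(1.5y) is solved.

1 1/2 597/625
2 1 566/625
3 3/2 1801/2000
4 2 8793/10000
5 5/2 8477/10000
6 3 501/625
7 7/2 7859/10000
DF(1.5y) is solved at step 3

step 1 [0.5y] bond c/2=23/800: DF=(491331/500000 − 23/800·(0))/(1+23/800) = 597/625 ≈ 0.955200
step 2 [1y] bond c/2=17/400: DF=(246171/250000 − 17/400·(0.955200))/(1+17/400) = 566/625 ≈ 0.905600
step 3 [1.5y] swap r/2=995/27613: DF=(1 − 995/27613·(0.955200+0.905600))/(1+995/27613) = 1801/2000 ≈ 0.900500
step 4 [2y] swap r/2=1207/36406: DF=(1 − 1207/36406·(0.955200+0.905600+0.900500))/(1+1207/36406) = 8793/10000 ≈ 0.879300
step 5 [2.5y] bond c/2=3/100: DF=(982349/1000000 − 3/100·(0.955200+0.905600+0.900500+0.879300))/(1+3/100) = 8477/10000 ≈ 0.847700
step 6 [3y] swap r/2=1984/52899: DF=(1 − 1984/52899·(0.955200+0.905600+0.900500+0.879300+0.847700))/(1+1984/52899) = 501/625 ≈ 0.801600
step 7 [3.5y] zero: DF = P = 7859/10000 ≈ 0.785900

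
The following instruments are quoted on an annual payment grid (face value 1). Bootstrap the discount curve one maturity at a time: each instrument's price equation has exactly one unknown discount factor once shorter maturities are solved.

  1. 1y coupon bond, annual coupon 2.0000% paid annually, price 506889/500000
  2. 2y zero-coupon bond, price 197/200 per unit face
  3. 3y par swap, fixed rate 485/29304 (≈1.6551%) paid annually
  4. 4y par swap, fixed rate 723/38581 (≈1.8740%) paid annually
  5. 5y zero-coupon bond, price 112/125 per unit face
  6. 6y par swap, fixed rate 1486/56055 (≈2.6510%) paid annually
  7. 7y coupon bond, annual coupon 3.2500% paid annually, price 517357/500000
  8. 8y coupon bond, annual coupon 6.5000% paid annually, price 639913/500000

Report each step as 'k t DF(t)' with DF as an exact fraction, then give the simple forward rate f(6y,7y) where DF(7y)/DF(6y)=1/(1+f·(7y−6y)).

1 1 9939/10000
2 2 197/200
3 3 1903/2000
4 4 9277/10000
5 5 112/125
6 6 4257/5000
7 7 8257/10000
8 8 2023/2500
f(6y,7y) = ((4257/5000)/(8257/10000) − 1)/(1) = 257/8257 ≈ 3.1125%

step 1 [1y] bond c/1=1/50: DF=(506889/500000 − 1/50·(0))/(1+1/50) = 9939/10000 ≈ 0.993900
step 2 [2y] zero: DF = P = 197/200 ≈ 0.985000
step 3 [3y] swap r/1=485/29304: DF=(1 − 485/29304·(0.993900+0.985000))/(1+485/29304) = 1903/2000 ≈ 0.951500
step 4 [4y] swap r/1=723/38581: DF=(1 − 723/38581·(0.993900+0.985000+0.951500))/(1+723/38581) = 9277/10000 ≈ 0.927700
step 5 [5y] zero: DF = P = 112/125 ≈ 0.896000
step 6 [6y] swap r/1=1486/56055: DF=(1 − 1486/56055·(0.993900+0.985000+0.951500+0.927700+0.896000))/(1+1486/56055) = 4257/5000 ≈ 0.851400
step 7 [7y] bond c/1=13/400: DF=(517357/500000 − 13/400·(0.993900+0.985000+0.951500+0.927700+0.896000+0.851400))/(1+13/400) = 8257/10000 ≈ 0.825700
step 8 [8y] bond c/1=13/200: DF=(639913/500000 − 13/200·(0.993900+0.985000+0.951500+0.927700+0.896000+0.851400+0.825700))/(1+13/200) = 2023/2500 ≈ 0.809200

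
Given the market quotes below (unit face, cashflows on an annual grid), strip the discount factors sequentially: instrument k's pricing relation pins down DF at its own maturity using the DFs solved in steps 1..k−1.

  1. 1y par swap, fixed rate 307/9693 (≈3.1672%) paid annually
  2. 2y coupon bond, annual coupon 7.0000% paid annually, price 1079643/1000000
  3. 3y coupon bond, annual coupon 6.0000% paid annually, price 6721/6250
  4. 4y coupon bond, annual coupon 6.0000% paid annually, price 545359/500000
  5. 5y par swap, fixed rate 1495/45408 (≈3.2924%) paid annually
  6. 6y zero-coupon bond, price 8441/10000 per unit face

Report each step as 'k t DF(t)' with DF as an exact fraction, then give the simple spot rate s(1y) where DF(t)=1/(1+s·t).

1 1 9693/10000
2 2 591/625
3 3 9061/10000
4 4 8693/10000
5 5 1701/2000
6 6 8441/10000
s(1y) = (1/(9693/10000) − 1)/(1) = 307/9693 ≈ 3.1672%

step 1 [1y] swap r/1=307/9693: DF=(1 − 307/9693·(0))/(1+307/9693) = 9693/10000 ≈ 0.969300
step 2 [2y] bond c/1=7/100: DF=(1079643/1000000 − 7/100·(0.969300))/(1+7/100) = 591/625 ≈ 0.945600
step 3 [3y] bond c/1=3/50: DF=(6721/6250 − 3/50·(0.969300+0.945600))/(1+3/50) = 9061/10000 ≈ 0.906100
step 4 [4y] bond c/1=3/50: DF=(545359/500000 − 3/50·(0.969300+0.945600+0.906100))/(1+3/50) = 8693/10000 ≈ 0.869300
step 5 [5y] swap r/1=1495/45408: DF=(1 − 1495/45408·(0.969300+0.945600+0.906100+0.869300))/(1+1495/45408) = 1701/2000 ≈ 0.850500
step 6 [6y] zero: DF = P = 8441/10000 ≈ 0.844100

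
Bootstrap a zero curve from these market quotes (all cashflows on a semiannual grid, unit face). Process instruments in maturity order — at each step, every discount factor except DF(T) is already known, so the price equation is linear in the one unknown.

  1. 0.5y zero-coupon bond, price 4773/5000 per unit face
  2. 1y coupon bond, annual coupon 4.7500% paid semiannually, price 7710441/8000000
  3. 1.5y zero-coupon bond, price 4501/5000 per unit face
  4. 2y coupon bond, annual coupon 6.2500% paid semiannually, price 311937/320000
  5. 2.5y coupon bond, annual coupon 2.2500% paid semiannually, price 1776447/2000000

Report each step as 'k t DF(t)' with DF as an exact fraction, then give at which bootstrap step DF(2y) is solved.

step 1 [0.5y] zero: DF = P = 4773/5000 ≈ 0.954600
step 2 [1y] bond c/2=19/800: DF=(7710441/8000000 − 19/800·(0.954600))/(1+19/800) = 9193/10000 ≈ 0.919300
step 3 [1.5y] zero: DF = P = 4501/5000 ≈ 0.900200
step 4 [2y] bond c/2=1/32: DF=(311937/320000 − 1/32·(0.954600+0.919300+0.900200))/(1+1/32) = 2153/2500 ≈ 0.861200
step 5 [2.5y] bond c/2=9/800: DF=(1776447/2000000 − 9/800·(0.954600+0.919300+0.900200+0.861200))/(1+9/800) = 8379/10000 ≈ 0.837900

1 1/2 4773/5000
2 1 9193/10000
3 3/2 4501/5000
4 2 2153/2500
5 5/2 8379/10000
DF(2y) is solved at step 4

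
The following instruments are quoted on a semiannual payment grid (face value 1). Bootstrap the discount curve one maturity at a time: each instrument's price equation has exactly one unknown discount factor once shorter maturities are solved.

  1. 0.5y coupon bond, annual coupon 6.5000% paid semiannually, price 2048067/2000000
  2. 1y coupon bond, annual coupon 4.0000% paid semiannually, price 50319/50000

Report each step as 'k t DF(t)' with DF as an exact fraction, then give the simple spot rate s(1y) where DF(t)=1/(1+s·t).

1 1/2 4959/5000
2 1 1209/1250
s(1y) = (1/(1209/1250) − 1)/(1) = 41/1209 ≈ 3.3912%

step 1 [0.5y] bond c/2=13/400: DF=(2048067/2000000 − 13/400·(0))/(1+13/400) = 4959/5000 ≈ 0.991800
step 2 [1y] bond c/2=1/50: DF=(50319/50000 − 1/50·(0.991800))/(1+1/50) = 1209/1250 ≈ 0.967200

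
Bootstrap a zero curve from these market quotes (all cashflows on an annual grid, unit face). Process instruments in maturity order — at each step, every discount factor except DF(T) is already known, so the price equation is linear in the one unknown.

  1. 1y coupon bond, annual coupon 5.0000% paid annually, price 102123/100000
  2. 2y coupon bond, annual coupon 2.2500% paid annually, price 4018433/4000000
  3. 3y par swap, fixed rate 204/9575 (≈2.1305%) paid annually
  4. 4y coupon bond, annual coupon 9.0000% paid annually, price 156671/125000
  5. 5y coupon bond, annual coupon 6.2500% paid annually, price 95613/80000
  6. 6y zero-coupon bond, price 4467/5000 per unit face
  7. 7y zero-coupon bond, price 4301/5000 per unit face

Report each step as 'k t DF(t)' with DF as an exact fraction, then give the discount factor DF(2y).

1 1 4863/5000
2 2 9611/10000
3 3 2347/2500
4 4 9127/10000
5 5 4511/5000
6 6 4467/5000
7 7 4301/5000
DF(2y) = 9611/10000 ≈ 0.961100

step 1 [1y] bond c/1=1/20: DF=(102123/100000 − 1/20·(0))/(1+1/20) = 4863/5000 ≈ 0.972600
step 2 [2y] bond c/1=9/400: DF=(4018433/4000000 − 9/400·(0.972600))/(1+9/400) = 9611/10000 ≈ 0.961100
step 3 [3y] swap r/1=204/9575: DF=(1 − 204/9575·(0.972600+0.961100))/(1+204/9575) = 2347/2500 ≈ 0.938800
step 4 [4y] bond c/1=9/100: DF=(156671/125000 − 9/100·(0.972600+0.961100+0.938800))/(1+9/100) = 9127/10000 ≈ 0.912700
step 5 [5y] bond c/1=1/16: DF=(95613/80000 − 1/16·(0.972600+0.961100+0.938800+0.912700))/(1+1/16) = 4511/5000 ≈ 0.902200
step 6 [6y] zero: DF = P = 4467/5000 ≈ 0.893400
step 7 [7y] zero: DF = P = 4301/5000 ≈ 0.860200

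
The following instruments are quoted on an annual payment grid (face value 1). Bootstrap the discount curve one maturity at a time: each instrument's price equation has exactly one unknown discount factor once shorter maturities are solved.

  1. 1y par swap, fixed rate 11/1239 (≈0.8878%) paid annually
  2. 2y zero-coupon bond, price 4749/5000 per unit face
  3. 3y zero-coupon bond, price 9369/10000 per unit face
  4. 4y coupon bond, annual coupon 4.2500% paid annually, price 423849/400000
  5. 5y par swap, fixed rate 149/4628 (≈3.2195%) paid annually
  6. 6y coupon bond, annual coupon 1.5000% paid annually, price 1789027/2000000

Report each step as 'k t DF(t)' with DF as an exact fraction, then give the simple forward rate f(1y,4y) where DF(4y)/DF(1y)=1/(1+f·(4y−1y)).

step 1 [1y] swap r/1=11/1239: DF=(1 − 11/1239·(0))/(1+11/1239) = 1239/1250 ≈ 0.991200
step 2 [2y] zero: DF = P = 4749/5000 ≈ 0.949800
step 3 [3y] zero: DF = P = 9369/10000 ≈ 0.936900
step 4 [4y] bond c/1=17/400: DF=(423849/400000 − 17/400·(0.991200+0.949800+0.936900))/(1+17/400) = 8991/10000 ≈ 0.899100
step 5 [5y] swap r/1=149/4628: DF=(1 − 149/4628·(0.991200+0.949800+0.936900+0.899100))/(1+149/4628) = 851/1000 ≈ 0.851000
step 6 [6y] bond c/1=3/200: DF=(1789027/2000000 − 3/200·(0.991200+0.949800+0.936900+0.899100+0.851000))/(1+3/200) = 8129/10000 ≈ 0.812900

1 1 1239/1250
2 2 4749/5000
3 3 9369/10000
4 4 8991/10000
5 5 851/1000
6 6 8129/10000
f(1y,4y) = ((1239/1250)/(8991/10000) − 1)/(3) = 307/8991 ≈ 3.4145%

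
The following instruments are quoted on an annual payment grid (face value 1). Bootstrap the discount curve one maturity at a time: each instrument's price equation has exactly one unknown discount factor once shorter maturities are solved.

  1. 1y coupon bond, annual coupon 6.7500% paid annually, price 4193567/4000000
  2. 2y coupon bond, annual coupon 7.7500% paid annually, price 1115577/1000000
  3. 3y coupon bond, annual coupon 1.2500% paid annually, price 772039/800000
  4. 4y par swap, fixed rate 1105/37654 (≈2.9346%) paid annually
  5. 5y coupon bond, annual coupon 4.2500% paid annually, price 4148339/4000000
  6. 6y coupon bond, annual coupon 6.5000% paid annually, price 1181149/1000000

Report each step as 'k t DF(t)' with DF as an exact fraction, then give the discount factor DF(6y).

1 1 9821/10000
2 2 9647/10000
3 3 9291/10000
4 4 1779/2000
5 5 8413/10000
6 6 8279/10000
DF(6y) = 8279/10000 ≈ 0.827900

step 1 [1y] bond c/1=27/400: DF=(4193567/4000000 − 27/400·(0))/(1+27/400) = 9821/10000 ≈ 0.982100
step 2 [2y] bond c/1=31/400: DF=(1115577/1000000 − 31/400·(0.982100))/(1+31/400) = 9647/10000 ≈ 0.964700
step 3 [3y] bond c/1=1/80: DF=(772039/800000 − 1/80·(0.982100+0.964700))/(1+1/80) = 9291/10000 ≈ 0.929100
step 4 [4y] swap r/1=1105/37654: DF=(1 − 1105/37654·(0.982100+0.964700+0.929100))/(1+1105/37654) = 1779/2000 ≈ 0.889500
step 5 [5y] bond c/1=17/400: DF=(4148339/4000000 − 17/400·(0.982100+0.964700+0.929100+0.889500))/(1+17/400) = 8413/10000 ≈ 0.841300
step 6 [6y] bond c/1=13/200: DF=(1181149/1000000 − 13/200·(0.982100+0.964700+0.929100+0.889500+0.841300))/(1+13/200) = 8279/10000 ≈ 0.827900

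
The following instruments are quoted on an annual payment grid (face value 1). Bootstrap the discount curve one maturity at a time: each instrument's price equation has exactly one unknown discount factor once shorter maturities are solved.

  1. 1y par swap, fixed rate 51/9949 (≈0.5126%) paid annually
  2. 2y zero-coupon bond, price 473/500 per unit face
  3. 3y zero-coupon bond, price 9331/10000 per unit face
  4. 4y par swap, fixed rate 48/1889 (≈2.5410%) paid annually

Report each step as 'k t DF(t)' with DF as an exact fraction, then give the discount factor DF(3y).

step 1 [1y] swap r/1=51/9949: DF=(1 − 51/9949·(0))/(1+51/9949) = 9949/10000 ≈ 0.994900
step 2 [2y] zero: DF = P = 473/500 ≈ 0.946000
step 3 [3y] zero: DF = P = 9331/10000 ≈ 0.933100
step 4 [4y] swap r/1=48/1889: DF=(1 − 48/1889·(0.994900+0.946000+0.933100))/(1+48/1889) = 113/125 ≈ 0.904000

1 1 9949/10000
2 2 473/500
3 3 9331/10000
4 4 113/125
DF(3y) = 9331/10000 ≈ 0.933100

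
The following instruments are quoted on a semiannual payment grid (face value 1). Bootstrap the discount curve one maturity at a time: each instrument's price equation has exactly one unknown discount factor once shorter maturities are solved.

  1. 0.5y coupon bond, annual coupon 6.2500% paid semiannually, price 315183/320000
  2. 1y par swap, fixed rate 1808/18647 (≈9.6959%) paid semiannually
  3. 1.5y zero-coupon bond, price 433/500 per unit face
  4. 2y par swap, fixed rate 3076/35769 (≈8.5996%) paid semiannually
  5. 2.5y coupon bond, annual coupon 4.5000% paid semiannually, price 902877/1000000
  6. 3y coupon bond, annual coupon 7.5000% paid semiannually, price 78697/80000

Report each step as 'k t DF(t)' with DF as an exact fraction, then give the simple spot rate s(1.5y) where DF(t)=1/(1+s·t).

1 1/2 9551/10000
2 1 1137/1250
3 3/2 433/500
4 2 4231/5000
5 5/2 8043/10000
6 3 3949/5000
s(1.5y) = (1/(433/500) − 1)/(3/2) = 134/1299 ≈ 10.3156%

step 1 [0.5y] bond c/2=1/32: DF=(315183/320000 − 1/32·(0))/(1+1/32) = 9551/10000 ≈ 0.955100
step 2 [1y] swap r/2=904/18647: DF=(1 − 904/18647·(0.955100))/(1+904/18647) = 1137/1250 ≈ 0.909600
step 3 [1.5y] zero: DF = P = 433/500 ≈ 0.866000
step 4 [2y] swap r/2=1538/35769: DF=(1 − 1538/35769·(0.955100+0.909600+0.866000))/(1+1538/35769) = 4231/5000 ≈ 0.846200
step 5 [2.5y] bond c/2=9/400: DF=(902877/1000000 − 9/400·(0.955100+0.909600+0.866000+0.846200))/(1+9/400) = 8043/10000 ≈ 0.804300
step 6 [3y] bond c/2=3/80: DF=(78697/80000 − 3/80·(0.955100+0.909600+0.866000+0.846200+0.804300))/(1+3/80) = 3949/5000 ≈ 0.789800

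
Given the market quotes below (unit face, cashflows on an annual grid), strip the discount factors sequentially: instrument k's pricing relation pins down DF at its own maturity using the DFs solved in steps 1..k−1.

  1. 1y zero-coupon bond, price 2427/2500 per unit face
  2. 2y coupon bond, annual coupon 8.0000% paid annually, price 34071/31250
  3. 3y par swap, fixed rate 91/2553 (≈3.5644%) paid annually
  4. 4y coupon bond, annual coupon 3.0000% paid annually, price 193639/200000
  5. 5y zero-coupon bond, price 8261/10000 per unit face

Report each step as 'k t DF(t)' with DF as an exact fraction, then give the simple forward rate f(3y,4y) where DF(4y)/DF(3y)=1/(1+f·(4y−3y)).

step 1 [1y] zero: DF = P = 2427/2500 ≈ 0.970800
step 2 [2y] bond c/1=2/25: DF=(34071/31250 − 2/25·(0.970800))/(1+2/25) = 586/625 ≈ 0.937600
step 3 [3y] swap r/1=91/2553: DF=(1 − 91/2553·(0.970800+0.937600))/(1+91/2553) = 8999/10000 ≈ 0.899900
step 4 [4y] bond c/1=3/100: DF=(193639/200000 − 3/100·(0.970800+0.937600+0.899900))/(1+3/100) = 4291/5000 ≈ 0.858200
step 5 [5y] zero: DF = P = 8261/10000 ≈ 0.826100

1 1 2427/2500
2 2 586/625
3 3 8999/10000
4 4 4291/5000
5 5 8261/10000
f(3y,4y) = ((8999/10000)/(4291/5000) − 1)/(1) = 417/8582 ≈ 4.8590%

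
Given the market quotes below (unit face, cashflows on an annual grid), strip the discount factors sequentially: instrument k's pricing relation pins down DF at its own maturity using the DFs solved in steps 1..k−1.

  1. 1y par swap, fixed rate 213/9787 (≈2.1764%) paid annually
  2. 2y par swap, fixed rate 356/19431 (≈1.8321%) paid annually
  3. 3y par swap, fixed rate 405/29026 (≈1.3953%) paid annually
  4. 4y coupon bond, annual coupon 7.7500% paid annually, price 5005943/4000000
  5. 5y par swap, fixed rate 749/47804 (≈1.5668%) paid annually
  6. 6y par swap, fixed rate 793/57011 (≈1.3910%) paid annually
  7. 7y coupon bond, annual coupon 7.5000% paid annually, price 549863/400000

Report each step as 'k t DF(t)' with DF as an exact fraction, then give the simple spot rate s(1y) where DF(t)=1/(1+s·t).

step 1 [1y] swap r/1=213/9787: DF=(1 − 213/9787·(0))/(1+213/9787) = 9787/10000 ≈ 0.978700
step 2 [2y] swap r/1=356/19431: DF=(1 − 356/19431·(0.978700))/(1+356/19431) = 2411/2500 ≈ 0.964400
step 3 [3y] swap r/1=405/29026: DF=(1 − 405/29026·(0.978700+0.964400))/(1+405/29026) = 1919/2000 ≈ 0.959500
step 4 [4y] bond c/1=31/400: DF=(5005943/4000000 − 31/400·(0.978700+0.964400+0.959500))/(1+31/400) = 9527/10000 ≈ 0.952700
step 5 [5y] swap r/1=749/47804: DF=(1 − 749/47804·(0.978700+0.964400+0.959500+0.952700))/(1+749/47804) = 9251/10000 ≈ 0.925100
step 6 [6y] swap r/1=793/57011: DF=(1 − 793/57011·(0.978700+0.964400+0.959500+0.952700+0.925100))/(1+793/57011) = 9207/10000 ≈ 0.920700
step 7 [7y] bond c/1=3/40: DF=(549863/400000 − 3/40·(0.978700+0.964400+0.959500+0.952700+0.925100+0.920700))/(1+3/40) = 881/1000 ≈ 0.881000

1 1 9787/10000
2 2 2411/2500
3 3 1919/2000
4 4 9527/10000
5 5 9251/10000
6 6 9207/10000
7 7 881/1000
s(1y) = (1/(9787/10000) − 1)/(1) = 213/9787 ≈ 2.1764%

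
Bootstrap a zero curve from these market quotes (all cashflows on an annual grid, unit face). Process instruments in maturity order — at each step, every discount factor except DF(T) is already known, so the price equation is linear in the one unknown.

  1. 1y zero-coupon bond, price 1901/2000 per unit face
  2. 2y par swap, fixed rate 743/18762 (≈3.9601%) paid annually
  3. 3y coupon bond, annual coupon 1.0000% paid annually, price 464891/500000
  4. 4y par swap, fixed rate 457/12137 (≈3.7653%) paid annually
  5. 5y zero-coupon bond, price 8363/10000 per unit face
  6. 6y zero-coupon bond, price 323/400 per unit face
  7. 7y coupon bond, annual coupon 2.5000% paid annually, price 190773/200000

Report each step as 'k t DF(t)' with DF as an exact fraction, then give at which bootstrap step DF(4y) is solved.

step 1 [1y] zero: DF = P = 1901/2000 ≈ 0.950500
step 2 [2y] swap r/1=743/18762: DF=(1 − 743/18762·(0.950500))/(1+743/18762) = 9257/10000 ≈ 0.925700
step 3 [3y] bond c/1=1/100: DF=(464891/500000 − 1/100·(0.950500+0.925700))/(1+1/100) = 451/500 ≈ 0.902000
step 4 [4y] swap r/1=457/12137: DF=(1 − 457/12137·(0.950500+0.925700+0.902000))/(1+457/12137) = 8629/10000 ≈ 0.862900
step 5 [5y] zero: DF = P = 8363/10000 ≈ 0.836300
step 6 [6y] zero: DF = P = 323/400 ≈ 0.807500
step 7 [7y] bond c/1=1/40: DF=(190773/200000 − 1/40·(0.950500+0.925700+0.902000+0.862900+0.836300+0.807500))/(1+1/40) = 8017/10000 ≈ 0.801700

1 1 1901/2000
2 2 9257/10000
3 3 451/500
4 4 8629/10000
5 5 8363/10000
6 6 323/400
7 7 8017/10000
DF(4y) is solved at step 4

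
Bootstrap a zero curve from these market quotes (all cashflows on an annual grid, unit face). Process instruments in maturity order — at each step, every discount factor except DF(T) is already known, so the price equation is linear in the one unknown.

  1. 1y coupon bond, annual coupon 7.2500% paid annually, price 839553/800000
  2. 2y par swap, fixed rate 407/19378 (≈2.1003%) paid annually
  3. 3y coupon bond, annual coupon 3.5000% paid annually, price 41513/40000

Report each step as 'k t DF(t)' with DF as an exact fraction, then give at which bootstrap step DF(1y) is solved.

step 1 [1y] bond c/1=29/400: DF=(839553/800000 − 29/400·(0))/(1+29/400) = 1957/2000 ≈ 0.978500
step 2 [2y] swap r/1=407/19378: DF=(1 − 407/19378·(0.978500))/(1+407/19378) = 9593/10000 ≈ 0.959300
step 3 [3y] bond c/1=7/200: DF=(41513/40000 − 7/200·(0.978500+0.959300))/(1+7/200) = 2343/2500 ≈ 0.937200

1 1 1957/2000
2 2 9593/10000
3 3 2343/2500
DF(1y) is solved at step 1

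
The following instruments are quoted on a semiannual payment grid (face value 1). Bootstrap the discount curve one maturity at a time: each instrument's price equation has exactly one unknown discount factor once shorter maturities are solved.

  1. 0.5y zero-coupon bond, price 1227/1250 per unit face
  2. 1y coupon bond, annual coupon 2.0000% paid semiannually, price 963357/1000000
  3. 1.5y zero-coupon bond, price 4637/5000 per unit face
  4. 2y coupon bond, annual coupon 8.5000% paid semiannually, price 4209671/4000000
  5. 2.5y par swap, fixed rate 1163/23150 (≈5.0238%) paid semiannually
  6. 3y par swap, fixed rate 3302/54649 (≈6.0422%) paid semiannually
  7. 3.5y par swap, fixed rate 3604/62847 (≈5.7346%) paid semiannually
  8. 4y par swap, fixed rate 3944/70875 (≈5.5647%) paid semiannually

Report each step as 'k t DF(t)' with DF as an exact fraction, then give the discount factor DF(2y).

1 1/2 1227/1250
2 1 9441/10000
3 3/2 4637/5000
4 2 2233/2500
5 5/2 8837/10000
6 3 8349/10000
7 7/2 4099/5000
8 4 2007/2500
DF(2y) = 2233/2500 ≈ 0.893200

step 1 [0.5y] zero: DF = P = 1227/1250 ≈ 0.981600
step 2 [1y] bond c/2=1/100: DF=(963357/1000000 − 1/100·(0.981600))/(1+1/100) = 9441/10000 ≈ 0.944100
step 3 [1.5y] zero: DF = P = 4637/5000 ≈ 0.927400
step 4 [2y] bond c/2=17/400: DF=(4209671/4000000 − 17/400·(0.981600+0.944100+0.927400))/(1+17/400) = 2233/2500 ≈ 0.893200
step 5 [2.5y] swap r/2=1163/46300: DF=(1 − 1163/46300·(0.981600+0.944100+0.927400+0.893200))/(1+1163/46300) = 8837/10000 ≈ 0.883700
step 6 [3y] swap r/2=1651/54649: DF=(1 − 1651/54649·(0.981600+0.944100+0.927400+0.893200+0.883700))/(1+1651/54649) = 8349/10000 ≈ 0.834900
step 7 [3.5y] swap r/2=1802/62847: DF=(1 − 1802/62847·(0.981600+0.944100+0.927400+0.893200+0.883700+0.834900))/(1+1802/62847) = 4099/5000 ≈ 0.819800
step 8 [4y] swap r/2=1972/70875: DF=(1 − 1972/70875·(0.981600+0.944100+0.927400+0.893200+0.883700+0.834900+0.819800))/(1+1972/70875) = 2007/2500 ≈ 0.802800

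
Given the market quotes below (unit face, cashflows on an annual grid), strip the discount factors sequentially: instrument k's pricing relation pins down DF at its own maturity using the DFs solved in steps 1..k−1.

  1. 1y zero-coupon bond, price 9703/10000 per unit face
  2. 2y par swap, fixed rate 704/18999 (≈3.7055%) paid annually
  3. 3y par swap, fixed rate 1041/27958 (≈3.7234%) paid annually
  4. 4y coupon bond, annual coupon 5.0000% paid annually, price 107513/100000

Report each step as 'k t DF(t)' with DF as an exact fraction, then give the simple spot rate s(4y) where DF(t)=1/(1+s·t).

step 1 [1y] zero: DF = P = 9703/10000 ≈ 0.970300
step 2 [2y] swap r/1=704/18999: DF=(1 − 704/18999·(0.970300))/(1+704/18999) = 581/625 ≈ 0.929600
step 3 [3y] swap r/1=1041/27958: DF=(1 − 1041/27958·(0.970300+0.929600))/(1+1041/27958) = 8959/10000 ≈ 0.895900
step 4 [4y] bond c/1=1/20: DF=(107513/100000 − 1/20·(0.970300+0.929600+0.895900))/(1+1/20) = 2227/2500 ≈ 0.890800

1 1 9703/10000
2 2 581/625
3 3 8959/10000
4 4 2227/2500
s(4y) = (1/(2227/2500) − 1)/(4) = 273/8908 ≈ 3.0647%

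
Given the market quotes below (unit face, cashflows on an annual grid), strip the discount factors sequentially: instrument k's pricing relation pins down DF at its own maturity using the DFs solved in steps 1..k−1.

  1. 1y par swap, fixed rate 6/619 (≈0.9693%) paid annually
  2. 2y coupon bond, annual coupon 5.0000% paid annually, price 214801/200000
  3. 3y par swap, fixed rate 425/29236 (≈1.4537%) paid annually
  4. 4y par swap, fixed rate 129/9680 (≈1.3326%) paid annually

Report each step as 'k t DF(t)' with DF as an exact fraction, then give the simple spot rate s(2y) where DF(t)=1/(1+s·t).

step 1 [1y] swap r/1=6/619: DF=(1 − 6/619·(0))/(1+6/619) = 619/625 ≈ 0.990400
step 2 [2y] bond c/1=1/20: DF=(214801/200000 − 1/20·(0.990400))/(1+1/20) = 9757/10000 ≈ 0.975700
step 3 [3y] swap r/1=425/29236: DF=(1 − 425/29236·(0.990400+0.975700))/(1+425/29236) = 383/400 ≈ 0.957500
step 4 [4y] swap r/1=129/9680: DF=(1 − 129/9680·(0.990400+0.975700+0.957500))/(1+129/9680) = 2371/2500 ≈ 0.948400

1 1 619/625
2 2 9757/10000
3 3 383/400
4 4 2371/2500
s(2y) = (1/(9757/10000) − 1)/(2) = 243/19514 ≈ 1.2453%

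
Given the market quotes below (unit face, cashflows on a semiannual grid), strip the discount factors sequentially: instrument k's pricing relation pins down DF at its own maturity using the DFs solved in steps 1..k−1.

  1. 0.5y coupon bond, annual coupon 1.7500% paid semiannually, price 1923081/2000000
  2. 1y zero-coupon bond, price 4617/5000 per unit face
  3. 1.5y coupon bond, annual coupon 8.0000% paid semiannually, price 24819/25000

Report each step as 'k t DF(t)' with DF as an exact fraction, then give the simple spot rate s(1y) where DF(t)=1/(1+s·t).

step 1 [0.5y] bond c/2=7/800: DF=(1923081/2000000 − 7/800·(0))/(1+7/800) = 2383/2500 ≈ 0.953200
step 2 [1y] zero: DF = P = 4617/5000 ≈ 0.923400
step 3 [1.5y] bond c/2=1/25: DF=(24819/25000 − 1/25·(0.953200+0.923400))/(1+1/25) = 1103/1250 ≈ 0.882400

1 1/2 2383/2500
2 1 4617/5000
3 3/2 1103/1250
s(1y) = (1/(4617/5000) − 1)/(1) = 383/4617 ≈ 8.2954%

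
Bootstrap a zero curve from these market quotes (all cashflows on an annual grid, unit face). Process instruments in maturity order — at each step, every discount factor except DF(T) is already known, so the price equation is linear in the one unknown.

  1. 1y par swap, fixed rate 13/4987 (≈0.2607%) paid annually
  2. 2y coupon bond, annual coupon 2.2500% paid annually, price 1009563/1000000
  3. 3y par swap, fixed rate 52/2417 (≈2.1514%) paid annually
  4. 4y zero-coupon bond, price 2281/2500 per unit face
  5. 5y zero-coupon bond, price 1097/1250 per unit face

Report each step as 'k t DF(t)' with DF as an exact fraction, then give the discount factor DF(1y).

1 1 4987/5000
2 2 4827/5000
3 3 586/625
4 4 2281/2500
5 5 1097/1250
DF(1y) = 4987/5000 ≈ 0.997400

step 1 [1y] swap r/1=13/4987: DF=(1 − 13/4987·(0))/(1+13/4987) = 4987/5000 ≈ 0.997400
step 2 [2y] bond c/1=9/400: DF=(1009563/1000000 − 9/400·(0.997400))/(1+9/400) = 4827/5000 ≈ 0.965400
step 3 [3y] swap r/1=52/2417: DF=(1 − 52/2417·(0.997400+0.965400))/(1+52/2417) = 586/625 ≈ 0.937600
step 4 [4y] zero: DF = P = 2281/2500 ≈ 0.912400
step 5 [5y] zero: DF = P = 1097/1250 ≈ 0.877600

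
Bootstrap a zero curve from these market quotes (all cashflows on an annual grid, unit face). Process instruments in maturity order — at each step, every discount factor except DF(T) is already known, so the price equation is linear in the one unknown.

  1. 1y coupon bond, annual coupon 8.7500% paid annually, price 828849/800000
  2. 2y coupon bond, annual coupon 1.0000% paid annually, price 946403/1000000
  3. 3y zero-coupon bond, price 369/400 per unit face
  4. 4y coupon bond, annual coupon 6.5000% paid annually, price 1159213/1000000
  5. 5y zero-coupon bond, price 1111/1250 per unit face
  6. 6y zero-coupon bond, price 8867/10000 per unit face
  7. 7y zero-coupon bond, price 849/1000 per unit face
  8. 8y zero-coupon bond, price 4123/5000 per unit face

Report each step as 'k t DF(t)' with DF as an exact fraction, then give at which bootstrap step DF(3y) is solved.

1 1 9527/10000
2 2 2319/2500
3 3 369/400
4 4 4587/5000
5 5 1111/1250
6 6 8867/10000
7 7 849/1000
8 8 4123/5000
DF(3y) is solved at step 3

step 1 [1y] bond c/1=7/80: DF=(828849/800000 − 7/80·(0))/(1+7/80) = 9527/10000 ≈ 0.952700
step 2 [2y] bond c/1=1/100: DF=(946403/1000000 − 1/100·(0.952700))/(1+1/100) = 2319/2500 ≈ 0.927600
step 3 [3y] zero: DF = P = 369/400 ≈ 0.922500
step 4 [4y] bond c/1=13/200: DF=(1159213/1000000 − 13/200·(0.952700+0.927600+0.922500))/(1+13/200) = 4587/5000 ≈ 0.917400
step 5 [5y] zero: DF = P = 1111/1250 ≈ 0.888800
step 6 [6y] zero: DF = P = 8867/10000 ≈ 0.886700
step 7 [7y] zero: DF = P = 849/1000 ≈ 0.849000
step 8 [8y] zero: DF = P = 4123/5000 ≈ 0.824600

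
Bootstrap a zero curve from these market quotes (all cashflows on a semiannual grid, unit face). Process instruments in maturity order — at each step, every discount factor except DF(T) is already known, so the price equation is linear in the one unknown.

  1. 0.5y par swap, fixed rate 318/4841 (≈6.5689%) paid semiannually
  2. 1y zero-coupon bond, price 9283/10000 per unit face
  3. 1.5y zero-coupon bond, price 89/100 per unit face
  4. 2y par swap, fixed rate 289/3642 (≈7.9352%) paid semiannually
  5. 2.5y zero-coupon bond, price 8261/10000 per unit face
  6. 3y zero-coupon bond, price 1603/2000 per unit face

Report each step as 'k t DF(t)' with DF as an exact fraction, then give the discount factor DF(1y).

step 1 [0.5y] swap r/2=159/4841: DF=(1 − 159/4841·(0))/(1+159/4841) = 4841/5000 ≈ 0.968200
step 2 [1y] zero: DF = P = 9283/10000 ≈ 0.928300
step 3 [1.5y] zero: DF = P = 89/100 ≈ 0.890000
step 4 [2y] swap r/2=289/7284: DF=(1 − 289/7284·(0.968200+0.928300+0.890000))/(1+289/7284) = 1711/2000 ≈ 0.855500
step 5 [2.5y] zero: DF = P = 8261/10000 ≈ 0.826100
step 6 [3y] zero: DF = P = 1603/2000 ≈ 0.801500

1 1/2 4841/5000
2 1 9283/10000
3 3/2 89/100
4 2 1711/2000
5 5/2 8261/10000
6 3 1603/2000
DF(1y) = 9283/10000 ≈ 0.928300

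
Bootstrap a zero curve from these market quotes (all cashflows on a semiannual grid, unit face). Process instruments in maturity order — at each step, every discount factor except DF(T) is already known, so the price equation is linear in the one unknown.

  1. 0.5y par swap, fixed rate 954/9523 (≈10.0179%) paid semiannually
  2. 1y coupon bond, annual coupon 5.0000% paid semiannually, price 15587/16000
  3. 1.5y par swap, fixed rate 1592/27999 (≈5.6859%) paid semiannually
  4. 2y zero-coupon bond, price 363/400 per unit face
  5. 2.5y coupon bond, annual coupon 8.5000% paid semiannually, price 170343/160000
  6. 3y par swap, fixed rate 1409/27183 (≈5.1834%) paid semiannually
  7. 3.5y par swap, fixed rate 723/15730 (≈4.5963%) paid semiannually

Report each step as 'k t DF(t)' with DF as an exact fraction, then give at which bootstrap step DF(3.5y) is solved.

1 1/2 9523/10000
2 1 1159/1250
3 3/2 2301/2500
4 2 363/400
5 5/2 8701/10000
6 3 8591/10000
7 7/2 4277/5000
DF(3.5y) is solved at step 7

step 1 [0.5y] swap r/2=477/9523: DF=(1 − 477/9523·(0))/(1+477/9523) = 9523/10000 ≈ 0.952300
step 2 [1y] bond c/2=1/40: DF=(15587/16000 − 1/40·(0.952300))/(1+1/40) = 1159/1250 ≈ 0.927200
step 3 [1.5y] swap r/2=796/27999: DF=(1 − 796/27999·(0.952300+0.927200))/(1+796/27999) = 2301/2500 ≈ 0.920400
step 4 [2y] zero: DF = P = 363/400 ≈ 0.907500
step 5 [2.5y] bond c/2=17/400: DF=(170343/160000 − 17/400·(0.952300+0.927200+0.920400+0.907500))/(1+17/400) = 8701/10000 ≈ 0.870100
step 6 [3y] swap r/2=1409/54366: DF=(1 − 1409/54366·(0.952300+0.927200+0.920400+0.907500+0.870100))/(1+1409/54366) = 8591/10000 ≈ 0.859100
step 7 [3.5y] swap r/2=723/31460: DF=(1 − 723/31460·(0.952300+0.927200+0.920400+0.907500+0.870100+0.859100))/(1+723/31460) = 4277/5000 ≈ 0.855400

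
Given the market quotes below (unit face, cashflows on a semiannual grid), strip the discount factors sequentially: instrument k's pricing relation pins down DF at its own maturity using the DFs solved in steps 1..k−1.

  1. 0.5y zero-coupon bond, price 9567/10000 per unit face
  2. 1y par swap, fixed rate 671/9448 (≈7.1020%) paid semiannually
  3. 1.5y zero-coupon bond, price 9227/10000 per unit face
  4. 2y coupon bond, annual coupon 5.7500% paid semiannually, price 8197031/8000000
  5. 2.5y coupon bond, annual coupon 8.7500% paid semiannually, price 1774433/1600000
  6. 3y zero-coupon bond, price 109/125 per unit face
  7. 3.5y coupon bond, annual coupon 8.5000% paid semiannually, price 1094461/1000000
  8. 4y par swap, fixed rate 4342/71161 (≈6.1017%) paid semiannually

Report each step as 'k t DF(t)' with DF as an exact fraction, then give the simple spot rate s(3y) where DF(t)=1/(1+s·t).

step 1 [0.5y] zero: DF = P = 9567/10000 ≈ 0.956700
step 2 [1y] swap r/2=671/18896: DF=(1 − 671/18896·(0.956700))/(1+671/18896) = 9329/10000 ≈ 0.932900
step 3 [1.5y] zero: DF = P = 9227/10000 ≈ 0.922700
step 4 [2y] bond c/2=23/800: DF=(8197031/8000000 − 23/800·(0.956700+0.932900+0.922700))/(1+23/800) = 4587/5000 ≈ 0.917400
step 5 [2.5y] bond c/2=7/160: DF=(1774433/1600000 − 7/160·(0.956700+0.932900+0.922700+0.917400))/(1+7/160) = 4531/5000 ≈ 0.906200
step 6 [3y] zero: DF = P = 109/125 ≈ 0.872000
step 7 [3.5y] bond c/2=17/400: DF=(1094461/1000000 − 17/400·(0.956700+0.932900+0.922700+0.917400+0.906200+0.872000))/(1+17/400) = 8253/10000 ≈ 0.825300
step 8 [4y] swap r/2=2171/71161: DF=(1 − 2171/71161·(0.956700+0.932900+0.922700+0.917400+0.906200+0.872000+0.825300))/(1+2171/71161) = 7829/10000 ≈ 0.782900

1 1/2 9567/10000
2 1 9329/10000
3 3/2 9227/10000
4 2 4587/5000
5 5/2 4531/5000
6 3 109/125
7 7/2 8253/10000
8 4 7829/10000
s(3y) = (1/(109/125) − 1)/(3) = 16/327 ≈ 4.8930%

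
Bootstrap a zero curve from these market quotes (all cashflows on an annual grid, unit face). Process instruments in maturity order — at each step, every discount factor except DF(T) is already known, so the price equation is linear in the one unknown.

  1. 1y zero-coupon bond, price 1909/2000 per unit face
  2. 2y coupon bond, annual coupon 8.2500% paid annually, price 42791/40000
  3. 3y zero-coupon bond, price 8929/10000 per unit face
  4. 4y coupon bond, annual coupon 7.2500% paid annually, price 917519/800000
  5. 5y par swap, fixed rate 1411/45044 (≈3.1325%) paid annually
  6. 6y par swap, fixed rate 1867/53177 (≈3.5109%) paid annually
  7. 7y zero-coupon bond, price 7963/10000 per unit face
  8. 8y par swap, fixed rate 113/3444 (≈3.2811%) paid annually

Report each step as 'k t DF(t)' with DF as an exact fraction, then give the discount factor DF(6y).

1 1 1909/2000
2 2 1831/2000
3 3 8929/10000
4 4 4413/5000
5 5 8589/10000
6 6 8133/10000
7 7 7963/10000
8 8 387/500
DF(6y) = 8133/10000 ≈ 0.813300

step 1 [1y] zero: DF = P = 1909/2000 ≈ 0.954500
step 2 [2y] bond c/1=33/400: DF=(42791/40000 − 33/400·(0.954500))/(1+33/400) = 1831/2000 ≈ 0.915500
step 3 [3y] zero: DF = P = 8929/10000 ≈ 0.892900
step 4 [4y] bond c/1=29/400: DF=(917519/800000 − 29/400·(0.954500+0.915500+0.892900))/(1+29/400) = 4413/5000 ≈ 0.882600
step 5 [5y] swap r/1=1411/45044: DF=(1 − 1411/45044·(0.954500+0.915500+0.892900+0.882600))/(1+1411/45044) = 8589/10000 ≈ 0.858900
step 6 [6y] swap r/1=1867/53177: DF=(1 − 1867/53177·(0.954500+0.915500+0.892900+0.882600+0.858900))/(1+1867/53177) = 8133/10000 ≈ 0.813300
step 7 [7y] zero: DF = P = 7963/10000 ≈ 0.796300
step 8 [8y] swap r/1=113/3444: DF=(1 − 113/3444·(0.954500+0.915500+0.892900+0.882600+0.858900+0.813300+0.796300))/(1+113/3444) = 387/500 ≈ 0.774000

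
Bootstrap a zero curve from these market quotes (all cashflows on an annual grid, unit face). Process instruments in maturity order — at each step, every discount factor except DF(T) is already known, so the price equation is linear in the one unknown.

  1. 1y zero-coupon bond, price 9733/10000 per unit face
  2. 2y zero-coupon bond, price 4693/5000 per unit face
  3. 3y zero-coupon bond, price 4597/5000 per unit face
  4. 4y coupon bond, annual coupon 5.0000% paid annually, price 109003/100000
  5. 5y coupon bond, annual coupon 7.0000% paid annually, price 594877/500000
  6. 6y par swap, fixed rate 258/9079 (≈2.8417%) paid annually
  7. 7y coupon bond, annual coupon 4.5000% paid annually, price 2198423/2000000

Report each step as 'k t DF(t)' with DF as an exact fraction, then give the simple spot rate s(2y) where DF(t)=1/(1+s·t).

step 1 [1y] zero: DF = P = 9733/10000 ≈ 0.973300
step 2 [2y] zero: DF = P = 4693/5000 ≈ 0.938600
step 3 [3y] zero: DF = P = 4597/5000 ≈ 0.919400
step 4 [4y] bond c/1=1/20: DF=(109003/100000 − 1/20·(0.973300+0.938600+0.919400))/(1+1/20) = 9033/10000 ≈ 0.903300
step 5 [5y] bond c/1=7/100: DF=(594877/500000 − 7/100·(0.973300+0.938600+0.919400+0.903300))/(1+7/100) = 2169/2500 ≈ 0.867600
step 6 [6y] swap r/1=258/9079: DF=(1 − 258/9079·(0.973300+0.938600+0.919400+0.903300+0.867600))/(1+258/9079) = 2113/2500 ≈ 0.845200
step 7 [7y] bond c/1=9/200: DF=(2198423/2000000 − 9/200·(0.973300+0.938600+0.919400+0.903300+0.867600+0.845200))/(1+9/200) = 8173/10000 ≈ 0.817300

1 1 9733/10000
2 2 4693/5000
3 3 4597/5000
4 4 9033/10000
5 5 2169/2500
6 6 2113/2500
7 7 8173/10000
s(2y) = (1/(4693/5000) − 1)/(2) = 307/9386 ≈ 3.2708%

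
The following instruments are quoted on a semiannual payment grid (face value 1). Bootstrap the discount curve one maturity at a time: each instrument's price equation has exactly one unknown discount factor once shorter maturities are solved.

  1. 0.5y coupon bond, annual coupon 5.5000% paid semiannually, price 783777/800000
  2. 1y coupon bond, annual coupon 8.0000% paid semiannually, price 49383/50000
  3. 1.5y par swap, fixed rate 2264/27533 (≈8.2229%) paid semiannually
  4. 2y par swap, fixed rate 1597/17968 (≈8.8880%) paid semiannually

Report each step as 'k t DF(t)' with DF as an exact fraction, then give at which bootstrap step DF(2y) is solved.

step 1 [0.5y] bond c/2=11/400: DF=(783777/800000 − 11/400·(0))/(1+11/400) = 1907/2000 ≈ 0.953500
step 2 [1y] bond c/2=1/25: DF=(49383/50000 − 1/25·(0.953500))/(1+1/25) = 913/1000 ≈ 0.913000
step 3 [1.5y] swap r/2=1132/27533: DF=(1 − 1132/27533·(0.953500+0.913000))/(1+1132/27533) = 2217/2500 ≈ 0.886800
step 4 [2y] swap r/2=1597/35936: DF=(1 − 1597/35936·(0.953500+0.913000+0.886800))/(1+1597/35936) = 8403/10000 ≈ 0.840300

1 1/2 1907/2000
2 1 913/1000
3 3/2 2217/2500
4 2 8403/10000
DF(2y) is solved at step 4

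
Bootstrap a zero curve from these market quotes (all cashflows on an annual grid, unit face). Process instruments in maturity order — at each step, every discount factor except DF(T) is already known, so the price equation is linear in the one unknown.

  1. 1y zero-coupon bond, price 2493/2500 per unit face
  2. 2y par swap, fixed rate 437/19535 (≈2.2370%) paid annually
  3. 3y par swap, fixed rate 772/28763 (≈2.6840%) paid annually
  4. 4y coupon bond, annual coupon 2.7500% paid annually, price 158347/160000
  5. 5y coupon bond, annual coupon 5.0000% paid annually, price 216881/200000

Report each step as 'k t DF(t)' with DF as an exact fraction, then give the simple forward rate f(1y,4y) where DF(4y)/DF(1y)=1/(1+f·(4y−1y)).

step 1 [1y] zero: DF = P = 2493/2500 ≈ 0.997200
step 2 [2y] swap r/1=437/19535: DF=(1 − 437/19535·(0.997200))/(1+437/19535) = 9563/10000 ≈ 0.956300
step 3 [3y] swap r/1=772/28763: DF=(1 − 772/28763·(0.997200+0.956300))/(1+772/28763) = 2307/2500 ≈ 0.922800
step 4 [4y] bond c/1=11/400: DF=(158347/160000 − 11/400·(0.997200+0.956300+0.922800))/(1+11/400) = 4431/5000 ≈ 0.886200
step 5 [5y] bond c/1=1/20: DF=(216881/200000 − 1/20·(0.997200+0.956300+0.922800+0.886200))/(1+1/20) = 1067/1250 ≈ 0.853600

1 1 2493/2500
2 2 9563/10000
3 3 2307/2500
4 4 4431/5000
5 5 1067/1250
f(1y,4y) = ((2493/2500)/(4431/5000) − 1)/(3) = 185/4431 ≈ 4.1751%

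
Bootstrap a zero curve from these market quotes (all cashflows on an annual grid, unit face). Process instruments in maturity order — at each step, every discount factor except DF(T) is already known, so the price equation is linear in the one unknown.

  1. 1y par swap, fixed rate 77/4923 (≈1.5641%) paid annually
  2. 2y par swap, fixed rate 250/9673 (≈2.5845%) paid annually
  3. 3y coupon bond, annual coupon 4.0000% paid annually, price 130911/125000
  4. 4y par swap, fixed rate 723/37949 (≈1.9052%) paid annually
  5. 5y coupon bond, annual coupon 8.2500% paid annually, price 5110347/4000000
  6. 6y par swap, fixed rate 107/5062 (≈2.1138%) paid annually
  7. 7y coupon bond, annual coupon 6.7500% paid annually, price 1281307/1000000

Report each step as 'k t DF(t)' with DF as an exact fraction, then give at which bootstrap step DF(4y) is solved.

step 1 [1y] swap r/1=77/4923: DF=(1 − 77/4923·(0))/(1+77/4923) = 4923/5000 ≈ 0.984600
step 2 [2y] swap r/1=250/9673: DF=(1 − 250/9673·(0.984600))/(1+250/9673) = 19/20 ≈ 0.950000
step 3 [3y] bond c/1=1/25: DF=(130911/125000 − 1/25·(0.984600+0.950000))/(1+1/25) = 4663/5000 ≈ 0.932600
step 4 [4y] swap r/1=723/37949: DF=(1 − 723/37949·(0.984600+0.950000+0.932600))/(1+723/37949) = 9277/10000 ≈ 0.927700
step 5 [5y] bond c/1=33/400: DF=(5110347/4000000 − 33/400·(0.984600+0.950000+0.932600+0.927700))/(1+33/400) = 891/1000 ≈ 0.891000
step 6 [6y] swap r/1=107/5062: DF=(1 − 107/5062·(0.984600+0.950000+0.932600+0.927700+0.891000))/(1+107/5062) = 8823/10000 ≈ 0.882300
step 7 [7y] bond c/1=27/400: DF=(1281307/1000000 − 27/400·(0.984600+0.950000+0.932600+0.927700+0.891000+0.882300))/(1+27/400) = 4241/5000 ≈ 0.848200

1 1 4923/5000
2 2 19/20
3 3 4663/5000
4 4 9277/10000
5 5 891/1000
6 6 8823/10000
7 7 4241/5000
DF(4y) is solved at step 4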